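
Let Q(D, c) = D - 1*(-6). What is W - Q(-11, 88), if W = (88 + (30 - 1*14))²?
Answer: 10821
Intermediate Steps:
Q(D, c) = 6 + D (Q(D, c) = D + 6 = 6 + D)
W = 10816 (W = (88 + (30 - 14))² = (88 + 16)² = 104² = 10816)
W - Q(-11, 88) = 10816 - (6 - 11) = 10816 - 1*(-5) = 10816 + 5 = 10821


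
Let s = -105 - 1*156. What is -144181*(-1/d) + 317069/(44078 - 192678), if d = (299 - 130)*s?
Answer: -35410893121/6554597400 ≈ -5.4025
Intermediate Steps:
s = -261 (s = -105 - 156 = -261)
d = -44109 (d = (299 - 130)*(-261) = 169*(-261) = -44109)
-144181*(-1/d) + 317069/(44078 - 192678) = -144181/((-1*(-44109))) + 317069/(44078 - 192678) = -144181/44109 + 317069/(-148600) = -144181*1/44109 + 317069*(-1/148600) = -144181/44109 - 317069/148600 = -35410893121/6554597400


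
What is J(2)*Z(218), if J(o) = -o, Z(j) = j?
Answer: -436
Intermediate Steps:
J(2)*Z(218) = -1*2*218 = -2*218 = -436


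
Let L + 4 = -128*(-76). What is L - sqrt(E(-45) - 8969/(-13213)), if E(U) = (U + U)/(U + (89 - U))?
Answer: 9724 - I*sqrt(459715694053)/1175957 ≈ 9724.0 - 0.57657*I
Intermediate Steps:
L = 9724 (L = -4 - 128*(-76) = -4 + 9728 = 9724)
E(U) = 2*U/89 (E(U) = (2*U)/89 = (2*U)*(1/89) = 2*U/89)
L - sqrt(E(-45) - 8969/(-13213)) = 9724 - sqrt((2/89)*(-45) - 8969/(-13213)) = 9724 - sqrt(-90/89 - 8969*(-1/13213)) = 9724 - sqrt(-90/89 + 8969/13213) = 9724 - sqrt(-390929/1175957) = 9724 - I*sqrt(459715694053)/1175957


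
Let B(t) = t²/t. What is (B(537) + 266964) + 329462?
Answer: 596963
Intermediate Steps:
B(t) = t
(B(537) + 266964) + 329462 = (537 + 266964) + 329462 = 267501 + 329462 = 596963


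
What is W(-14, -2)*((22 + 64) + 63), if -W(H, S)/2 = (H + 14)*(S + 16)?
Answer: 0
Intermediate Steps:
W(H, S) = -2*(14 + H)*(16 + S) (W(H, S) = -2*(H + 14)*(S + 16) = -2*(14 + H)*(16 + S))
W(-14, -2)*((22 + 64) + 63) = (-448 - 32*(-14) - 28*(-2) - 2*(-14)*(-2))*((22 + 64) + 63) = (-448 + 448 + 56 - 56)*(86 + 63) = 0*149 = 0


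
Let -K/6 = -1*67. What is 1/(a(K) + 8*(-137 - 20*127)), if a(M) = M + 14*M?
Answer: -1/15386 ≈ -6.4994e-5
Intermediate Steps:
K = 402 (K = -(-6)*67 = -6*(-67) = 402)
a(M) = 15*M
1/(a(K) + 8*(-137 - 20*127)) = 1/(15*402 + 8*(-137 - 20*127)) = 1/(6030 + 8*(-137 - 2540)) = 1/(6030 + 8*(-2677)) = 1/(6030 - 21416) = 1/(-15386) = -1/15386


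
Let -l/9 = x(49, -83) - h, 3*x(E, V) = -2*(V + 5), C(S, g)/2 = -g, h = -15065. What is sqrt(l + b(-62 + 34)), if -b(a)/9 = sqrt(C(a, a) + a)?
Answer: 3*sqrt(-15117 - 2*sqrt(7)) ≈ 368.92*I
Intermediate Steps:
C(S, g) = -2*g (C(S, g) = 2*(-g) = -2*g)
x(E, V) = -10/3 - 2*V/3 (x(E, V) = (-2*(V + 5))/3 = (-2*(5 + V))/3 = (-10 - 2*V)/3 = -10/3 - 2*V/3)
b(a) = -9*sqrt(-a) (b(a) = -9*sqrt(-2*a + a) = -9*sqrt(-a))
l = -136053 (l = -9*((-10/3 - 2/3*(-83)) - 1*(-15065)) = -9*((-10/3 + 166/3) + 15065) = -9*(52 + 15065) = -9*15117 = -136053)
sqrt(l + b(-62 + 34)) = sqrt(-136053 - 9*sqrt(28)) = sqrt(-136053 - 18*sqrt(7))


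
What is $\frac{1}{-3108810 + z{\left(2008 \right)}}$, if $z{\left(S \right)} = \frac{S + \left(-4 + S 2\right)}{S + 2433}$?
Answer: $- \frac{4441}{13806219190} \approx -3.2167 \cdot 10^{-7}$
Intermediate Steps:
$z{\left(S \right)} = \frac{-4 + 3 S}{2433 + S}$ ($z{\left(S \right)} = \frac{S + \left(-4 + 2 S\right)}{2433 + S} = \frac{-4 + 3 S}{2433 + S}$)
$\frac{1}{-3108810 + z{\left(2008 \right)}} = \frac{1}{-3108810 + \frac{-4 + 3 \cdot 2008}{2433 + 2008}} = \frac{1}{-3108810 + \frac{-4 + 6024}{4441}} = \frac{1}{-3108810 + \frac{1}{4441} \cdot 6020} = \frac{1}{-3108810 + \frac{6020}{4441}} = \frac{1}{- \frac{13806219190}{4441}} = - \frac{4441}{13806219190}$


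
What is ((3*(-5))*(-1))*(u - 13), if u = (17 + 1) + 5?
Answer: 150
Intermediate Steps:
u = 23 (u = 18 + 5 = 23)
((3*(-5))*(-1))*(u - 13) = ((3*(-5))*(-1))*(23 - 13) = -15*(-1)*10 = 15*10 = 150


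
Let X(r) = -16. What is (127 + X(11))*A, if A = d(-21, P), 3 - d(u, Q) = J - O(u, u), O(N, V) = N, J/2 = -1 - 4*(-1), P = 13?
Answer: -2664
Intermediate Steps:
J = 6 (J = 2*(-1 - 4*(-1)) = 2*(-1 + 4) = 2*3 = 6)
d(u, Q) = -3 + u (d(u, Q) = 3 - (6 - u) = 3 + (-6 + u) = -3 + u)
A = -24 (A = -3 - 21 = -24)
(127 + X(11))*A = (127 - 16)*(-24) = 111*(-24) = -2664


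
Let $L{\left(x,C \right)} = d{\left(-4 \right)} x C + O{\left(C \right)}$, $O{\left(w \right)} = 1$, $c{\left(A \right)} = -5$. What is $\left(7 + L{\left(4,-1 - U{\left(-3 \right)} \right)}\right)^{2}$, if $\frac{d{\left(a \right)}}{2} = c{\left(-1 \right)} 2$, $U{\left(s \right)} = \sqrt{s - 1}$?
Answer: $-17856 + 28160 i \approx -17856.0 + 28160.0 i$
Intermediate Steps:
$U{\left(s \right)} = \sqrt{-1 + s}$
$d{\left(a \right)} = -20$ ($d{\left(a \right)} = 2 \left(\left(-5\right) 2\right) = 2 \left(-10\right) = -20$)
$L{\left(x,C \right)} = 1 - 20 C x$ ($L{\left(x,C \right)} = - 20 x C + 1 = - 20 C x + 1 = 1 - 20 C x$)
$\left(7 + L{\left(4,-1 - U{\left(-3 \right)} \right)}\right)^{2} = \left(7 + \left(1 - 20 \left(-1 - \sqrt{-1 - 3}\right) 4\right)\right)^{2} = \left(7 + \left(1 - 20 \left(-1 - \sqrt{-4}\right) 4\right)\right)^{2} = \left(7 + \left(1 - 20 \left(-1 - 2 i\right) 4\right)\right)^{2} = \left(7 + \left(1 + \left(80 + 160 i\right)\right)\right)^{2} = \left(7 + \left(81 + 160 i\right)\right)^{2} = \left(88 + 160 i\right)^{2}$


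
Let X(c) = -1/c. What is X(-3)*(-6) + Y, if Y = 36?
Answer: 34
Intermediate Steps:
X(-3)*(-6) + Y = -1/(-3)*(-6) + 36 = -1*(-1/3)*(-6) + 36 = (1/3)*(-6) + 36 = -2 + 36 = 34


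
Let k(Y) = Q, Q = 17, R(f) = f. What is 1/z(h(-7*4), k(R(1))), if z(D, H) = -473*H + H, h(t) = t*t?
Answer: -1/8024 ≈ -0.00012463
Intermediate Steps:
k(Y) = 17
h(t) = t²
z(D, H) = -472*H
1/z(h(-7*4), k(R(1))) = 1/(-472*17) = 1/(-8024) = -1/8024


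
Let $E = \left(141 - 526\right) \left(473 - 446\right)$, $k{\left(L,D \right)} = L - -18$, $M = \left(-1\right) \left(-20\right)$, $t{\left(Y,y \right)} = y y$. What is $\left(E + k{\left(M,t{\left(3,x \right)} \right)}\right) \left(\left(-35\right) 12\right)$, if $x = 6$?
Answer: $4349940$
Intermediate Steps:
$t{\left(Y,y \right)} = y^{2}$
$M = 20$
$k{\left(L,D \right)} = 18 + L$ ($k{\left(L,D \right)} = L + 18 = 18 + L$)
$E = -10395$ ($E = \left(-385\right) 27 = -10395$)
$\left(E + k{\left(M,t{\left(3,x \right)} \right)}\right) \left(\left(-35\right) 12\right) = \left(-10395 + \left(18 + 20\right)\right) \left(\left(-35\right) 12\right) = \left(-10395 + 38\right) \left(-420\right) = \left(-10357\right) \left(-420\right) = 4349940$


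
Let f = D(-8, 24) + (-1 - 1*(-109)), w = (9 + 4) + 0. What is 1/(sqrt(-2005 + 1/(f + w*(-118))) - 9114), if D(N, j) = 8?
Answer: -4307884/39263002473 - I*sqrt(447944782)/39263002473 ≈ -0.00010972 - 5.3905e-7*I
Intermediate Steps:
w = 13 (w = 13 + 0 = 13)
f = 116 (f = 8 + (-1 - 1*(-109)) = 8 + (-1 + 109) = 8 + 108 = 116)
1/(sqrt(-2005 + 1/(f + w*(-118))) - 9114) = 1/(sqrt(-2005 + 1/(116 + 13*(-118))) - 9114) = 1/(sqrt(-2005 + 1/(116 - 1534)) - 9114) = 1/(sqrt(-2005 + 1/(-1418)) - 9114) = 1/(sqrt(-2005 - 1/1418) - 9114) = 1/(sqrt(-2843091/1418) - 9114) = 1/(3*I*sqrt(447944782)/1418 - 9114) = 1/(-9114 + 3*I*sqrt(447944782)/1418)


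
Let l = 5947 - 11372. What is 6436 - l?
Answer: 11861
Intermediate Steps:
l = -5425
6436 - l = 6436 - 1*(-5425) = 6436 + 5425 = 11861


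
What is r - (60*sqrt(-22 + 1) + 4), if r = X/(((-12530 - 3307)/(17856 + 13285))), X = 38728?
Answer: -1206091996/15837 - 60*I*sqrt(21) ≈ -76157.0 - 274.95*I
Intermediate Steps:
r = -1206028648/15837 (r = 38728/(((-12530 - 3307)/(17856 + 13285))) = 38728/((-15837/31141)) = 38728/((-15837*1/31141)) = 38728/(-15837/31141) = 38728*(-31141/15837) = -1206028648/15837 ≈ -76153.)
r - (60*sqrt(-22 + 1) + 4) = -1206028648/15837 - (60*sqrt(-22 + 1) + 4) = -1206028648/15837 - (60*sqrt(-21) + 4) = -1206028648/15837 - (60*(I*sqrt(21)) + 4) = -1206028648/15837 - (60*I*sqrt(21) + 4) = -1206028648/15837 - (4 + 60*I*sqrt(21)) = -1206028648/15837 + (-4 - 60*I*sqrt(21)) = -1206091996/15837 - 60*I*sqrt(21)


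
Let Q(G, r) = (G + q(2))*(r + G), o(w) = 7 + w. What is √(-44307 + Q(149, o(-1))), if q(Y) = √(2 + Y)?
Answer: I*√20902 ≈ 144.58*I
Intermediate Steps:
Q(G, r) = (2 + G)*(G + r) (Q(G, r) = (G + √(2 + 2))*(r + G) = (G + √4)*(G + r) = (G + 2)*(G + r) = (2 + G)*(G + r))
√(-44307 + Q(149, o(-1))) = √(-44307 + (149² + 2*149 + 2*(7 - 1) + 149*(7 - 1))) = √(-44307 + (22201 + 298 + 2*6 + 149*6)) = √(-44307 + (22201 + 298 + 12 + 894)) = √(-44307 + 23405) = √(-20902) = I*√20902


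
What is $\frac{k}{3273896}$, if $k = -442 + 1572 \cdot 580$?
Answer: $\frac{455659}{1636948} \approx 0.27836$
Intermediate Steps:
$k = 911318$ ($k = -442 + 911760 = 911318$)
$\frac{k}{3273896} = \frac{911318}{3273896} = 911318 \cdot \frac{1}{3273896} = \frac{455659}{1636948}$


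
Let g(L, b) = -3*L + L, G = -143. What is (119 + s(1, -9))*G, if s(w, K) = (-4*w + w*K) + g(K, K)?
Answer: -17732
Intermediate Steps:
g(L, b) = -2*L
s(w, K) = -4*w - 2*K + K*w (s(w, K) = (-4*w + w*K) - 2*K = (-4*w + K*w) - 2*K = -4*w - 2*K + K*w)
(119 + s(1, -9))*G = (119 + (-4*1 - 2*(-9) - 9*1))*(-143) = (119 + (-4 + 18 - 9))*(-143) = (119 + 5)*(-143) = 124*(-143) = -17732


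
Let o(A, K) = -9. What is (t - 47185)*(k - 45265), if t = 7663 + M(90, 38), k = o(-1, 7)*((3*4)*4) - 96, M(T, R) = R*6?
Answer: 1799390142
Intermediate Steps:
M(T, R) = 6*R
k = -528 (k = -9*3*4*4 - 96 = -108*4 - 96 = -9*48 - 96 = -432 - 96 = -528)
t = 7891 (t = 7663 + 6*38 = 7663 + 228 = 7891)
(t - 47185)*(k - 45265) = (7891 - 47185)*(-528 - 45265) = -39294*(-45793) = 1799390142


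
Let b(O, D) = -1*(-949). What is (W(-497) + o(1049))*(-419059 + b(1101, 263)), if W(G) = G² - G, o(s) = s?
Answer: -103923331050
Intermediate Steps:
b(O, D) = 949
(W(-497) + o(1049))*(-419059 + b(1101, 263)) = (-497*(-1 - 497) + 1049)*(-419059 + 949) = (-497*(-498) + 1049)*(-418110) = (247506 + 1049)*(-418110) = 248555*(-418110) = -103923331050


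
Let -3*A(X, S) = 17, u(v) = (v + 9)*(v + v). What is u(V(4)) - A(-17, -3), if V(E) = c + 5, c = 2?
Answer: 689/3 ≈ 229.67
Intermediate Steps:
V(E) = 7 (V(E) = 2 + 5 = 7)
u(v) = 2*v*(9 + v) (u(v) = (9 + v)*(2*v) = 2*v*(9 + v))
A(X, S) = -17/3 (A(X, S) = -1/3*17 = -17/3)
u(V(4)) - A(-17, -3) = 2*7*(9 + 7) - 1*(-17/3) = 2*7*16 + 17/3 = 224 + 17/3 = 689/3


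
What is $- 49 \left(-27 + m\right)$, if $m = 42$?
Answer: $-735$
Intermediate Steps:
$- 49 \left(-27 + m\right) = - 49 \left(-27 + 42\right) = \left(-49\right) 15 = -735$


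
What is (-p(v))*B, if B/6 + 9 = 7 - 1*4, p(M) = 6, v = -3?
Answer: 216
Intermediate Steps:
B = -36 (B = -54 + 6*(7 - 1*4) = -54 + 6*(7 - 4) = -54 + 6*3 = -54 + 18 = -36)
(-p(v))*B = -1*6*(-36) = -6*(-36) = 216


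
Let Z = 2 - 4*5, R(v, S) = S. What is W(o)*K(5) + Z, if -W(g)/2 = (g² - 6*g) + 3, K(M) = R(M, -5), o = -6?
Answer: 732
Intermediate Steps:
K(M) = -5
W(g) = -6 - 2*g² + 12*g (W(g) = -2*((g² - 6*g) + 3) = -2*(3 + g² - 6*g) = -6 - 2*g² + 12*g)
Z = -18 (Z = 2 - 20 = -18)
W(o)*K(5) + Z = (-6 - 2*(-6)² + 12*(-6))*(-5) - 18 = (-6 - 2*36 - 72)*(-5) - 18 = (-6 - 72 - 72)*(-5) - 18 = -150*(-5) - 18 = 750 - 18 = 732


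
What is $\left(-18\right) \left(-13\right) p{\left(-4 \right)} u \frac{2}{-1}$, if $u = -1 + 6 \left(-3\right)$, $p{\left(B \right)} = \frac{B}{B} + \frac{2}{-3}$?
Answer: $2964$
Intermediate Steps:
$p{\left(B \right)} = \frac{1}{3}$ ($p{\left(B \right)} = 1 + 2 \left(- \frac{1}{3}\right) = 1 - \frac{2}{3} = \frac{1}{3}$)
$u = -19$ ($u = -1 - 18 = -19$)
$\left(-18\right) \left(-13\right) p{\left(-4 \right)} u \frac{2}{-1} = \left(-18\right) \left(-13\right) \frac{\left(-19\right) \frac{2}{-1}}{3} = 234 \frac{\left(-19\right) 2 \left(-1\right)}{3} = 234 \frac{\left(-19\right) \left(-2\right)}{3} = 234 \cdot \frac{1}{3} \cdot 38 = 234 \cdot \frac{38}{3} = 2964$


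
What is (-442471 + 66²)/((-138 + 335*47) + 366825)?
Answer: -438115/382432 ≈ -1.1456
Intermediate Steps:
(-442471 + 66²)/((-138 + 335*47) + 366825) = (-442471 + 4356)/((-138 + 15745) + 366825) = -438115/(15607 + 366825) = -438115/382432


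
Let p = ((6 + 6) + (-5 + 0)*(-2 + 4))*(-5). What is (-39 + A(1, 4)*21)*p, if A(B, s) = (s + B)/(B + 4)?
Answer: 180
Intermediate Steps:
p = -10 (p = (12 - 5*2)*(-5) = (12 - 10)*(-5) = 2*(-5) = -10)
A(B, s) = (B + s)/(4 + B)
(-39 + A(1, 4)*21)*p = (-39 + ((1 + 4)/(4 + 1))*21)*(-10) = (-39 + (5/5)*21)*(-10) = (-39 + ((⅕)*5)*21)*(-10) = (-39 + 1*21)*(-10) = (-39 + 21)*(-10) = -18*(-10) = 180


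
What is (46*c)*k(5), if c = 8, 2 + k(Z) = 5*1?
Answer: 1104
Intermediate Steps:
k(Z) = 3 (k(Z) = -2 + 5*1 = -2 + 5 = 3)
(46*c)*k(5) = (46*8)*3 = 368*3 = 1104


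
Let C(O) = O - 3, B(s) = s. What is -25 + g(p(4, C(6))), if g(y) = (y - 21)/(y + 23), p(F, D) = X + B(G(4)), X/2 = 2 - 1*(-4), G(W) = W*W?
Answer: -1268/51 ≈ -24.863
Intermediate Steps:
G(W) = W²
X = 12 (X = 2*(2 - 1*(-4)) = 2*(2 + 4) = 2*6 = 12)
C(O) = -3 + O
p(F, D) = 28 (p(F, D) = 12 + 4² = 12 + 16 = 28)
g(y) = (-21 + y)/(23 + y)
-25 + g(p(4, C(6))) = -25 + (-21 + 28)/(23 + 28) = -25 + 7/51 = -1268/51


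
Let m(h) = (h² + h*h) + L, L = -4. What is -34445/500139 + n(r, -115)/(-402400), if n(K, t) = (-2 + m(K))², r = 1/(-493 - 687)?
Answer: -6726915635438536998539/97547632032929184000000 ≈ -0.068960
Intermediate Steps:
r = -1/1180 (r = 1/(-1180) = -1/1180 ≈ -0.00084746)
m(h) = -4 + 2*h² (m(h) = (h² + h*h) - 4 = (h² + h²) - 4 = 2*h² - 4 = -4 + 2*h²)
n(K, t) = (-6 + 2*K²)² (n(K, t) = (-2 + (-4 + 2*K²))² = (-6 + 2*K²)²)
-34445/500139 + n(r, -115)/(-402400) = -34445/500139 + (4*(-3 + (-1/1180)²)²)/(-402400) = -34445*1/500139 + (4*(-3 + 1/1392400)²)*(-1/402400) = -34445/500139 + (4*(-4177199/1392400)²)*(-1/402400) = -34445/500139 + (4*(17448991485601/1938777760000))*(-1/402400) = -34445/500139 + (17448991485601/484694440000)*(-1/402400) = -34445/500139 - 17448991485601/195041042656000000 = -6726915635438536998539/97547632032929184000000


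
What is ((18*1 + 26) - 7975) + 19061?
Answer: 11130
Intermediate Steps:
((18*1 + 26) - 7975) + 19061 = ((18 + 26) - 7975) + 19061 = (44 - 7975) + 19061 = -7931 + 19061 = 11130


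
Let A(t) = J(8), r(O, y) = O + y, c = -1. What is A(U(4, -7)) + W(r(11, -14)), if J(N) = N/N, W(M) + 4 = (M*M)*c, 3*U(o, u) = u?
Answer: -12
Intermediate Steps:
U(o, u) = u/3
W(M) = -4 - M² (W(M) = -4 + (M*M)*(-1) = -4 + M²*(-1) = -4 - M²)
J(N) = 1
A(t) = 1
A(U(4, -7)) + W(r(11, -14)) = 1 + (-4 - (11 - 14)²) = 1 + (-4 - 1*(-3)²) = 1 + (-4 - 1*9) = 1 + (-4 - 9) = 1 - 13 = -12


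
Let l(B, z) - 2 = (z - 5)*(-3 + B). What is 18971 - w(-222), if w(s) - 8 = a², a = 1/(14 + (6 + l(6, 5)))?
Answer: 9178091/484 ≈ 18963.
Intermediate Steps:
l(B, z) = 2 + (-5 + z)*(-3 + B) (l(B, z) = 2 + (z - 5)*(-3 + B) = 2 + (-5 + z)*(-3 + B))
a = 1/22 (a = 1/(14 + (6 + (17 - 5*6 - 3*5 + 6*5))) = 1/(14 + (6 + (17 - 30 - 15 + 30))) = 1/(14 + (6 + 2)) = 1/(14 + 8) = 1/22 ≈ 0.045455)
w(s) = 3873/484 (w(s) = 8 + (1/22)² = 8 + 1/484 = 3873/484)
18971 - w(-222) = 18971 - 1*3873/484 = 18971 - 3873/484 = 9178091/484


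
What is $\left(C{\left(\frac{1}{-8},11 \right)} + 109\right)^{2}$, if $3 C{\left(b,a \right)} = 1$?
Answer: $\frac{107584}{9} \approx 11954.0$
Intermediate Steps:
$C{\left(b,a \right)} = \frac{1}{3}$ ($C{\left(b,a \right)} = \frac{1}{3} \cdot 1 = \frac{1}{3}$)
$\left(C{\left(\frac{1}{-8},11 \right)} + 109\right)^{2} = \left(\frac{1}{3} + 109\right)^{2} = \left(\frac{328}{3}\right)^{2} = \frac{107584}{9}$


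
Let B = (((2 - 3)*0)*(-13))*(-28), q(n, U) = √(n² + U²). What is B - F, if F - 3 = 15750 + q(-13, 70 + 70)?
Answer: -15753 - √19769 ≈ -15894.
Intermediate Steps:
q(n, U) = √(U² + n²)
F = 15753 + √19769 (F = 3 + (15750 + √((70 + 70)² + (-13)²)) = 3 + (15750 + √(140² + 169)) = 3 + (15750 + √(19600 + 169)) = 3 + (15750 + √19769) = 15753 + √19769 ≈ 15894.)
B = 0 (B = (-1*0*(-13))*(-28) = (0*(-13))*(-28) = 0*(-28) = 0)
B - F = 0 - (15753 + √19769) = 0 + (-15753 - √19769) = -15753 - √19769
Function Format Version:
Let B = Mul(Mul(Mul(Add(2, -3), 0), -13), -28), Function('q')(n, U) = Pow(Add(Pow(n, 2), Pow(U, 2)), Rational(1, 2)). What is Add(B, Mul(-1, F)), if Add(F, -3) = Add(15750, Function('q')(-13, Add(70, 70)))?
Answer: Add(-15753, Mul(-1, Pow(19769, Rational(1, 2)))) ≈ -15894.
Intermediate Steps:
Function('q')(n, U) = Pow(Add(Pow(U, 2), Pow(n, 2)), Rational(1, 2))
F = Add(15753, Pow(19769, Rational(1, 2))) (F = Add(3, Add(15750, Pow(Add(Pow(Add(70, 70), 2), Pow(-13, 2)), Rational(1, 2)))) = Add(3, Add(15750, Pow(Add(Pow(140, 2), 169), Rational(1, 2)))) = Add(3, Add(15750, Pow(Add(19600, 169), Rational(1, 2)))) = Add(3, Add(15750, Pow(19769, Rational(1, 2)))) = Add(15753, Pow(19769, Rational(1, 2))) ≈ 15894.)
B = 0 (B = Mul(Mul(Mul(-1, 0), -13), -28) = Mul(Mul(0, -13), -28) = Mul(0, -28) = 0)
Add(B, Mul(-1, F)) = Add(0, Mul(-1, Add(15753, Pow(19769, Rational(1, 2))))) = Add(0, Add(-15753, Mul(-1, Pow(19769, Rational(1, 2))))) = Add(-15753, Mul(-1, Pow(19769, Rational(1, 2))))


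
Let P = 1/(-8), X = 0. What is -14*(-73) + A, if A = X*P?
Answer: 1022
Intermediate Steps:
P = -1/8 ≈ -0.12500
A = 0 (A = 0*(-1/8) = 0)
-14*(-73) + A = -14*(-73) + 0 = 1022 + 0 = 1022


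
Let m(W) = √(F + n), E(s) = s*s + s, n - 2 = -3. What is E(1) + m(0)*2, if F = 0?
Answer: 2 + 2*I ≈ 2.0 + 2.0*I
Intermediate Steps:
n = -1 (n = 2 - 3 = -1)
E(s) = s + s² (E(s) = s² + s = s + s²)
m(W) = I (m(W) = √(0 - 1) = √(-1) = I)
E(1) + m(0)*2 = 1*(1 + 1) + I*2 = 1*2 + 2*I = 2 + 2*I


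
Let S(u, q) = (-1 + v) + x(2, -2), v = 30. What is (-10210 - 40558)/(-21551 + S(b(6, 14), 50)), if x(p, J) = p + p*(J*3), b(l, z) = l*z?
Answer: 12692/5383 ≈ 2.3578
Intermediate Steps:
x(p, J) = p + 3*J*p (x(p, J) = p + p*(3*J) = p + 3*J*p)
S(u, q) = 19 (S(u, q) = (-1 + 30) + 2*(1 + 3*(-2)) = 29 + 2*(1 - 6) = 29 + 2*(-5) = 29 - 10 = 19)
(-10210 - 40558)/(-21551 + S(b(6, 14), 50)) = (-10210 - 40558)/(-21551 + 19) = -50768/(-21532) = -50768*(-1/21532) = 12692/5383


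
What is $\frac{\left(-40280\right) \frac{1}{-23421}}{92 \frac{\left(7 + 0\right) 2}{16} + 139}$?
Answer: $\frac{80560}{10281819} \approx 0.0078352$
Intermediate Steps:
$\frac{\left(-40280\right) \frac{1}{-23421}}{92 \frac{\left(7 + 0\right) 2}{16} + 139} = \frac{\left(-40280\right) \left(- \frac{1}{23421}\right)}{92 \cdot 7 \cdot 2 \cdot \frac{1}{16} + 139} = \frac{40280}{23421 \left(92 \cdot 14 \cdot \frac{1}{16} + 139\right)} = \frac{40280}{23421 \left(92 \cdot \frac{7}{8} + 139\right)} = \frac{40280}{23421 \left(\frac{161}{2} + 139\right)} = \frac{40280}{23421 \cdot \frac{439}{2}} = \frac{40280}{23421} \cdot \frac{2}{439} = \frac{80560}{10281819}$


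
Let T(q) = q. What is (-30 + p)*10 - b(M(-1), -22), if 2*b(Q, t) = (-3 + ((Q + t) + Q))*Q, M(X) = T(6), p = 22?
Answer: -41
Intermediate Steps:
M(X) = 6
b(Q, t) = Q*(-3 + t + 2*Q)/2 (b(Q, t) = ((-3 + ((Q + t) + Q))*Q)/2 = ((-3 + (t + 2*Q))*Q)/2 = ((-3 + t + 2*Q)*Q)/2 = (Q*(-3 + t + 2*Q))/2 = Q*(-3 + t + 2*Q)/2)
(-30 + p)*10 - b(M(-1), -22) = (-30 + 22)*10 - 6*(-3 - 22 + 2*6)/2 = -8*10 - 6*(-3 - 22 + 12)/2 = -80 - 6*(-13)/2 = -80 - 1*(-39) = -80 + 39 = -41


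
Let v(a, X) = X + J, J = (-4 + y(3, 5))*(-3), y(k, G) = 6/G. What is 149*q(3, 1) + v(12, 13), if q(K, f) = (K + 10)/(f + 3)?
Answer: 10113/20 ≈ 505.65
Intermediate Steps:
J = 42/5 (J = (-4 + 6/5)*(-3) = -14/5*(-3) = 42/5 ≈ 8.4000)
q(K, f) = (10 + K)/(3 + f)
v(a, X) = 42/5 + X (v(a, X) = X + 42/5 = 42/5 + X)
149*q(3, 1) + v(12, 13) = 149*((10 + 3)/(3 + 1)) + (42/5 + 13) = 149*(13/4) + 107/5 = 1937/4 + 107/5 = 10113/20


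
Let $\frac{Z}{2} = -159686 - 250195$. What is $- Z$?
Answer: $819762$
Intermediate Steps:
$Z = -819762$ ($Z = 2 \left(-159686 - 250195\right) = 2 \left(-409881\right) = -819762$)
$- Z = \left(-1\right) \left(-819762\right) = 819762$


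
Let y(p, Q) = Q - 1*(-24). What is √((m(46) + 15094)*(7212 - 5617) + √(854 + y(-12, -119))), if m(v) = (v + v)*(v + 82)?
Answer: √(42857650 + √759) ≈ 6546.6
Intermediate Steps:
y(p, Q) = 24 + Q (y(p, Q) = Q + 24 = 24 + Q)
m(v) = 2*v*(82 + v) (m(v) = (2*v)*(82 + v) = 2*v*(82 + v))
√((m(46) + 15094)*(7212 - 5617) + √(854 + y(-12, -119))) = √((2*46*(82 + 46) + 15094)*(7212 - 5617) + √(854 + (24 - 119))) = √((2*46*128 + 15094)*1595 + √(854 - 95)) = √((11776 + 15094)*1595 + √759) = √(26870*1595 + √759) = √(42857650 + √759)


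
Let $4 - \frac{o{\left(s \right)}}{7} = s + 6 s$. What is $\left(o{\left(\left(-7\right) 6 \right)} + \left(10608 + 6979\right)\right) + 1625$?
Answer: $21298$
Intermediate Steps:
$o{\left(s \right)} = 28 - 49 s$ ($o{\left(s \right)} = 28 - 7 \left(s + 6 s\right) = 28 - 7 \cdot 7 s = 28 - 49 s$)
$\left(o{\left(\left(-7\right) 6 \right)} + \left(10608 + 6979\right)\right) + 1625 = \left(\left(28 - 49 \left(\left(-7\right) 6\right)\right) + \left(10608 + 6979\right)\right) + 1625 = \left(\left(28 - -2058\right) + 17587\right) + 1625 = \left(\left(28 + 2058\right) + 17587\right) + 1625 = \left(2086 + 17587\right) + 1625 = 19673 + 1625 = 21298$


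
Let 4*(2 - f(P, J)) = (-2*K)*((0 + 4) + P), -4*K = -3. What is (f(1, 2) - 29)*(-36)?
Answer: 1809/2 ≈ 904.50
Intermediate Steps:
K = ¾ (K = -¼*(-3) = ¾ ≈ 0.75000)
f(P, J) = 7/2 + 3*P/8 (f(P, J) = 2 - (-2*¾)*((0 + 4) + P)/4 = 2 - (-3)*(4 + P)/8 = 2 - (-6 - 3*P/2)/4 = 2 + (3/2 + 3*P/8) = 7/2 + 3*P/8)
(f(1, 2) - 29)*(-36) = ((7/2 + (3/8)*1) - 29)*(-36) = ((7/2 + 3/8) - 29)*(-36) = (31/8 - 29)*(-36) = -201/8*(-36) = 1809/2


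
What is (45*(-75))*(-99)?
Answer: 334125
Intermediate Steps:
(45*(-75))*(-99) = -3375*(-99) = 334125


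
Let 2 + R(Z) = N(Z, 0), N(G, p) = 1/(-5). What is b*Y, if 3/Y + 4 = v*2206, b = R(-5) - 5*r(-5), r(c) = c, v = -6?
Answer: -171/33100 ≈ -0.0051662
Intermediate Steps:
N(G, p) = -⅕
R(Z) = -11/5 (R(Z) = -2 - ⅕ = -11/5)
b = 114/5 (b = -11/5 - 5*(-5) = -11/5 + 25 = 114/5 ≈ 22.800)
Y = -3/13240 (Y = 3/(-4 - 6*2206) = 3/(-4 - 13236) = 3/(-13240) = 3*(-1/13240) = -3/13240 ≈ -0.00022659)
b*Y = (114/5)*(-3/13240) = -171/33100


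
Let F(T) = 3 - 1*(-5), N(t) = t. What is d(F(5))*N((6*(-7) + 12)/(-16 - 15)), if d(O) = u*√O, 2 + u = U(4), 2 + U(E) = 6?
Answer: 120*√2/31 ≈ 5.4744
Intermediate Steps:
U(E) = 4 (U(E) = -2 + 6 = 4)
u = 2 (u = -2 + 4 = 2)
F(T) = 8 (F(T) = 3 + 5 = 8)
d(O) = 2*√O
d(F(5))*N((6*(-7) + 12)/(-16 - 15)) = (2*√8)*((6*(-7) + 12)/(-16 - 15)) = (2*(2*√2))*((-42 + 12)/(-31)) = (4*√2)*(-30*(-1/31)) = (4*√2)*(30/31) = 120*√2/31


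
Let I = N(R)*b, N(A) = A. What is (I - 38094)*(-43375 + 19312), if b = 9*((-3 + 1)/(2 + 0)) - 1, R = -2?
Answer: 916174662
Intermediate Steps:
b = -10 (b = 9*(-2/2) - 1 = 9*(-2*½) - 1 = 9*(-1) - 1 = -9 - 1 = -10)
I = 20 (I = -2*(-10) = 20)
(I - 38094)*(-43375 + 19312) = (20 - 38094)*(-43375 + 19312) = -38074*(-24063) = 916174662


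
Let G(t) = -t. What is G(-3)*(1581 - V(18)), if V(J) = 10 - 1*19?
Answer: 4770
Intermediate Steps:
V(J) = -9 (V(J) = 10 - 19 = -9)
G(-3)*(1581 - V(18)) = (-1*(-3))*(1581 - 1*(-9)) = 3*(1581 + 9) = 3*1590 = 4770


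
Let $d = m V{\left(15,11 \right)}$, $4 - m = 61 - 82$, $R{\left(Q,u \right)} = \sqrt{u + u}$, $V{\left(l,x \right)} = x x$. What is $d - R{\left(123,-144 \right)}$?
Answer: $3025 - 12 i \sqrt{2} \approx 3025.0 - 16.971 i$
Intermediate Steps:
$V{\left(l,x \right)} = x^{2}$
$R{\left(Q,u \right)} = \sqrt{2} \sqrt{u}$ ($R{\left(Q,u \right)} = \sqrt{2 u} = \sqrt{2} \sqrt{u}$)
$m = 25$ ($m = 4 - \left(61 - 82\right) = 4 - -21 = 4 + 21 = 25$)
$d = 3025$ ($d = 25 \cdot 11^{2} = 25 \cdot 121 = 3025$)
$d - R{\left(123,-144 \right)} = 3025 - \sqrt{2} \sqrt{-144} = 3025 - \sqrt{2} \cdot 12 i = 3025 - 12 i \sqrt{2}$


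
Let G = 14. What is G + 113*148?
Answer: 16738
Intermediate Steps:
G + 113*148 = 14 + 113*148 = 14 + 16724 = 16738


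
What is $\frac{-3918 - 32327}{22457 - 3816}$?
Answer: $- \frac{36245}{18641} \approx -1.9444$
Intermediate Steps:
$\frac{-3918 - 32327}{22457 - 3816} = - \frac{36245}{22457 - 3816} = - \frac{36245}{18641}$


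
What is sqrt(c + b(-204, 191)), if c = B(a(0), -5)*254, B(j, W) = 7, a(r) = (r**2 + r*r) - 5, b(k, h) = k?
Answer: sqrt(1574) ≈ 39.674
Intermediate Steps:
a(r) = -5 + 2*r**2 (a(r) = (r**2 + r**2) - 5 = 2*r**2 - 5 = -5 + 2*r**2)
c = 1778 (c = 7*254 = 1778)
sqrt(c + b(-204, 191)) = sqrt(1778 - 204) = sqrt(1574)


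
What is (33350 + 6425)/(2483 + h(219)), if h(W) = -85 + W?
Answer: 39775/2617 ≈ 15.199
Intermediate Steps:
(33350 + 6425)/(2483 + h(219)) = (33350 + 6425)/(2483 + (-85 + 219)) = 39775/(2483 + 134) = 39775/2617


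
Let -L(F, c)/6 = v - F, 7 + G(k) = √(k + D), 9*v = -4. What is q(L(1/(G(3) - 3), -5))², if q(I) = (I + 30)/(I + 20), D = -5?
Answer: (47138*√2 + 226559*I)/(22508*√2 + 107249*I) ≈ 2.111 + 0.004959*I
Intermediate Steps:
v = -4/9 (v = (⅑)*(-4) = -4/9 ≈ -0.44444)
G(k) = -7 + √(-5 + k) (G(k) = -7 + √(k - 5) = -7 + √(-5 + k))
L(F, c) = 8/3 + 6*F (L(F, c) = -6*(-4/9 - F) = 8/3 + 6*F)
q(I) = (30 + I)/(20 + I)
q(L(1/(G(3) - 3), -5))² = ((30 + (8/3 + 6/((-7 + √(-5 + 3)) - 3)))/(20 + (8/3 + 6/((-7 + √(-5 + 3)) - 3))))² = ((30 + (8/3 + 6/((-7 + √(-2)) - 3)))/(20 + (8/3 + 6/((-7 + √(-2)) - 3))))² = ((30 + (8/3 + 6/((-7 + I*√2) - 3)))/(20 + (8/3 + 6/((-7 + I*√2) - 3))))² = ((30 + (8/3 + 6/(-10 + I*√2)))/(20 + (8/3 + 6/(-10 + I*√2))))² = ((98/3 + 6/(-10 + I*√2))/(68/3 + 6/(-10 + I*√2)))² = (98/3 + 6/(-10 + I*√2))²/(68/3 + 6/(-10 + I*√2))²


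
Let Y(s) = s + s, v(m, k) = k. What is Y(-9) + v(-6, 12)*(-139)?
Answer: -1686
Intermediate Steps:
Y(s) = 2*s
Y(-9) + v(-6, 12)*(-139) = 2*(-9) + 12*(-139) = -18 - 1668 = -1686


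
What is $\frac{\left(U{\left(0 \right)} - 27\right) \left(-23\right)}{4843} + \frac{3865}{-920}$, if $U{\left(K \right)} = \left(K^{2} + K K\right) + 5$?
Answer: $- \frac{3650535}{891112} \approx -4.0966$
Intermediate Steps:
$U{\left(K \right)} = 5 + 2 K^{2}$ ($U{\left(K \right)} = \left(K^{2} + K^{2}\right) + 5 = 2 K^{2} + 5 = 5 + 2 K^{2}$)
$\frac{\left(U{\left(0 \right)} - 27\right) \left(-23\right)}{4843} + \frac{3865}{-920} = \frac{\left(\left(5 + 2 \cdot 0^{2}\right) - 27\right) \left(-23\right)}{4843} + \frac{3865}{-920} = \left(\left(5 + 2 \cdot 0\right) - 27\right) \left(-23\right) \frac{1}{4843} + 3865 \left(- \frac{1}{920}\right) = \left(\left(5 + 0\right) - 27\right) \left(-23\right) \frac{1}{4843} - \frac{773}{184} = \left(5 - 27\right) \left(-23\right) \frac{1}{4843} - \frac{773}{184} = \left(-22\right) \left(-23\right) \frac{1}{4843} - \frac{773}{184} = 506 \cdot \frac{1}{4843} - \frac{773}{184} = \frac{506}{4843} - \frac{773}{184} = - \frac{3650535}{891112}$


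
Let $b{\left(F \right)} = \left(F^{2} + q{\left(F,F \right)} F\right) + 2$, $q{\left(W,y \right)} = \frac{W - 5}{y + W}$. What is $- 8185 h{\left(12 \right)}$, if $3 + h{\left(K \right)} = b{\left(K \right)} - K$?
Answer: $- \frac{2201765}{2} \approx -1.1009 \cdot 10^{6}$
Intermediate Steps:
$q{\left(W,y \right)} = \frac{-5 + W}{W + y}$
$b{\left(F \right)} = - \frac{1}{2} + F^{2} + \frac{F}{2}$ ($b{\left(F \right)} = \left(F^{2} + \frac{-5 + F}{F + F} F\right) + 2 = \left(F^{2} + \frac{-5 + F}{2 F} F\right) + 2 = \left(F^{2} + \left(- \frac{5}{2} + \frac{F}{2}\right)\right) + 2 = \left(- \frac{5}{2} + F^{2} + \frac{F}{2}\right) + 2 = - \frac{1}{2} + F^{2} + \frac{F}{2}$)
$h{\left(K \right)} = - \frac{7}{2} + K^{2} - \frac{K}{2}$ ($h{\left(K \right)} = -3 - \left(\frac{1}{2} + \frac{K}{2} - K^{2}\right) = - \frac{7}{2} + K^{2} - \frac{K}{2}$)
$- 8185 h{\left(12 \right)} = - 8185 \left(- \frac{7}{2} + 12^{2} - 6\right) = - 8185 \left(- \frac{7}{2} + 144 - 6\right) = \left(-8185\right) \frac{269}{2} = - \frac{2201765}{2}$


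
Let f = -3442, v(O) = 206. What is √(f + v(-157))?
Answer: 2*I*√809 ≈ 56.886*I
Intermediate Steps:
√(f + v(-157)) = √(-3442 + 206) = √(-3236) = 2*I*√809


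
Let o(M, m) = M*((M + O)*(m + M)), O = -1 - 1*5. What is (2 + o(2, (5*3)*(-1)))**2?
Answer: 11236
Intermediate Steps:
O = -6 (O = -1 - 5 = -6)
o(M, m) = M*(-6 + M)*(M + m) (o(M, m) = M*((M - 6)*(m + M)) = M*((-6 + M)*(M + m)) = M*(-6 + M)*(M + m))
(2 + o(2, (5*3)*(-1)))**2 = (2 + 2*(2**2 - 6*2 - 6*5*3*(-1) + 2*((5*3)*(-1))))**2 = (2 + 2*(4 - 12 - 90*(-1) + 2*(15*(-1))))**2 = (2 + 2*(4 - 12 - 6*(-15) + 2*(-15)))**2 = (2 + 2*(4 - 12 + 90 - 30))**2 = (2 + 2*52)**2 = (2 + 104)**2 = 106**2 = 11236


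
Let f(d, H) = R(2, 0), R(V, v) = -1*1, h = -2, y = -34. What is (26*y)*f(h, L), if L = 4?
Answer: 884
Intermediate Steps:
R(V, v) = -1
f(d, H) = -1
(26*y)*f(h, L) = (26*(-34))*(-1) = -884*(-1) = 884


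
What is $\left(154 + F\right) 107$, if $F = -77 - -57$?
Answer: $14338$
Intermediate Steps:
$F = -20$ ($F = -77 + 57 = -20$)
$\left(154 + F\right) 107 = \left(154 - 20\right) 107 = 134 \cdot 107 = 14338$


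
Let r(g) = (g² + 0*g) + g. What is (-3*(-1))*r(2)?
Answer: 18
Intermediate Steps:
r(g) = g + g² (r(g) = (g² + 0) + g = g² + g = g + g²)
(-3*(-1))*r(2) = (-3*(-1))*(2*(1 + 2)) = 3*(2*3) = 3*6 = 18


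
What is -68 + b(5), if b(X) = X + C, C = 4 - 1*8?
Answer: -67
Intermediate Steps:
C = -4 (C = 4 - 8 = -4)
b(X) = -4 + X (b(X) = X - 4 = -4 + X)
-68 + b(5) = -68 + (-4 + 5) = -68 + 1 = -67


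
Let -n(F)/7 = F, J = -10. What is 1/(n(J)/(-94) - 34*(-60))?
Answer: 47/95845 ≈ 0.00049037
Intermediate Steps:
n(F) = -7*F
1/(n(J)/(-94) - 34*(-60)) = 1/(-7*(-10)/(-94) - 34*(-60)) = 1/(70*(-1/94) + 2040) = 1/(-35/47 + 2040) = 1/(95845/47) = 47/95845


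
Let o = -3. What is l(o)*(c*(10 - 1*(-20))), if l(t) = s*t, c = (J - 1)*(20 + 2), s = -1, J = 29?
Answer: 55440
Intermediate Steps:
c = 616 (c = (29 - 1)*(20 + 2) = 28*22 = 616)
l(t) = -t
l(o)*(c*(10 - 1*(-20))) = (-1*(-3))*(616*(10 - 1*(-20))) = 3*(616*(10 + 20)) = 3*(616*30) = 3*18480 = 55440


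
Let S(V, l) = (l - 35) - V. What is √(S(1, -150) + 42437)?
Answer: √42251 ≈ 205.55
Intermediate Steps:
S(V, l) = -35 + l - V (S(V, l) = (-35 + l) - V = -35 + l - V)
√(S(1, -150) + 42437) = √((-35 - 150 - 1*1) + 42437) = √((-35 - 150 - 1) + 42437) = √(-186 + 42437) = √42251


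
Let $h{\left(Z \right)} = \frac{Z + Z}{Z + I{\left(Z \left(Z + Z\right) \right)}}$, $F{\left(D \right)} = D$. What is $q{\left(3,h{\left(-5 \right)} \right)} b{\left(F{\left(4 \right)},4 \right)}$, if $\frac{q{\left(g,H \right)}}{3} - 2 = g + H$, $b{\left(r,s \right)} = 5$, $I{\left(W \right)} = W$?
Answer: $\frac{215}{3} \approx 71.667$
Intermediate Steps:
$h{\left(Z \right)} = \frac{2 Z}{Z + 2 Z^{2}}$ ($h{\left(Z \right)} = \frac{Z + Z}{Z + Z \left(Z + Z\right)} = \frac{2 Z}{Z + Z 2 Z} = \frac{2 Z}{Z + 2 Z^{2}}$)
$q{\left(g,H \right)} = 6 + 3 H + 3 g$ ($q{\left(g,H \right)} = 6 + 3 \left(g + H\right) = 6 + 3 \left(H + g\right) = 6 + \left(3 H + 3 g\right) = 6 + 3 H + 3 g$)
$q{\left(3,h{\left(-5 \right)} \right)} b{\left(F{\left(4 \right)},4 \right)} = \left(6 + 3 \frac{2}{1 + 2 \left(-5\right)} + 3 \cdot 3\right) 5 = \left(6 + 3 \frac{2}{1 - 10} + 9\right) 5 = \left(6 + 3 \frac{2}{-9} + 9\right) 5 = \left(6 + 3 \cdot 2 \left(- \frac{1}{9}\right) + 9\right) 5 = \left(6 + 3 \left(- \frac{2}{9}\right) + 9\right) 5 = \left(6 - \frac{2}{3} + 9\right) 5 = \frac{43}{3} \cdot 5 = \frac{215}{3}$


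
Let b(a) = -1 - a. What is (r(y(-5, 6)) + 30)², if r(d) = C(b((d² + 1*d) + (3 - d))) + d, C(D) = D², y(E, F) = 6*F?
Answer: 2856323084356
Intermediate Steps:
r(d) = d + (-4 - d²)² (r(d) = (-1 - ((d² + 1*d) + (3 - d)))² + d = (-1 - ((d² + d) + (3 - d)))² + d = (-1 - ((d + d²) + (3 - d)))² + d = (-1 - (3 + d²))² + d = (-1 + (-3 - d²))² + d = (-4 - d²)² + d = d + (-4 - d²)²)
(r(y(-5, 6)) + 30)² = ((6*6 + (4 + (6*6)²)²) + 30)² = ((36 + (4 + 36²)²) + 30)² = ((36 + (4 + 1296)²) + 30)² = ((36 + 1300²) + 30)² = ((36 + 1690000) + 30)² = (1690036 + 30)² = 1690066² = 2856323084356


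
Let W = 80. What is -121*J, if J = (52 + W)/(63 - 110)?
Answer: 15972/47 ≈ 339.83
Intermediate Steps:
J = -132/47 (J = (52 + 80)/(63 - 110) = 132/(-47) = 132*(-1/47) = -132/47 ≈ -2.8085)
-121*J = -121*(-132/47) = 15972/47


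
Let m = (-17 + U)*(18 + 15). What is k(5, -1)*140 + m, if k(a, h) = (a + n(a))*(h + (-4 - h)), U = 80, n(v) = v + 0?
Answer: -3521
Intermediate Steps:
n(v) = v
k(a, h) = -8*a (k(a, h) = (a + a)*(h + (-4 - h)) = (2*a)*(-4) = -8*a)
m = 2079 (m = (-17 + 80)*(18 + 15) = 63*33 = 2079)
k(5, -1)*140 + m = -8*5*140 + 2079 = -40*140 + 2079 = -5600 + 2079 = -3521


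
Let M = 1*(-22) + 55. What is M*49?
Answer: 1617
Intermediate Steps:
M = 33 (M = -22 + 55 = 33)
M*49 = 33*49 = 1617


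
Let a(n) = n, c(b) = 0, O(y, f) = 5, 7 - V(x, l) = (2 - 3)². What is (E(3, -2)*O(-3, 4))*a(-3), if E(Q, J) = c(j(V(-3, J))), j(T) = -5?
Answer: 0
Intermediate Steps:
V(x, l) = 6 (V(x, l) = 7 - (2 - 3)² = 7 - 1*(-1)² = 7 - 1*1 = 7 - 1 = 6)
E(Q, J) = 0
(E(3, -2)*O(-3, 4))*a(-3) = (0*5)*(-3) = 0*(-3) = 0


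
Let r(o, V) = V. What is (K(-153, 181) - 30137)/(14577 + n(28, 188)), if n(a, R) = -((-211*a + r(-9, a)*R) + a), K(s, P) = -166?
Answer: -30303/15193 ≈ -1.9945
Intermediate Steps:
n(a, R) = 210*a - R*a (n(a, R) = -((-211*a + a*R) + a) = -((-211*a + R*a) + a) = -(-210*a + R*a) = 210*a - R*a)
(K(-153, 181) - 30137)/(14577 + n(28, 188)) = (-166 - 30137)/(14577 + 28*(210 - 1*188)) = -30303/(14577 + 28*(210 - 188)) = -30303/(14577 + 28*22) = -30303/(14577 + 616) = -30303/15193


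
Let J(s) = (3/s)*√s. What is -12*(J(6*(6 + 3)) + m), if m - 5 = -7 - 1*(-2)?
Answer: -2*√6 ≈ -4.8990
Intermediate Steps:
m = 0 (m = 5 + (-7 - 1*(-2)) = 5 + (-7 + 2) = 5 - 5 = 0)
J(s) = 3/√s
-12*(J(6*(6 + 3)) + m) = -12*(3/√(6*(6 + 3)) + 0) = -12*(3/√(6*9) + 0) = -12*(3/√54 + 0) = -12*(3*(√6/18) + 0) = -12*(√6/6 + 0) = -2*√6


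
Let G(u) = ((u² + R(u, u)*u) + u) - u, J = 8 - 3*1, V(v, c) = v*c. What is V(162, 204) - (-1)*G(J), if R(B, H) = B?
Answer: 33098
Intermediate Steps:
V(v, c) = c*v
J = 5 (J = 8 - 3 = 5)
G(u) = 2*u² (G(u) = ((u² + u*u) + u) - u = ((u² + u²) + u) - u = (2*u² + u) - u = (u + 2*u²) - u = 2*u²)
V(162, 204) - (-1)*G(J) = 204*162 - (-1)*2*5² = 33048 - (-1)*2*25 = 33048 - (-1)*50 = 33048 - 1*(-50) = 33048 + 50 = 33098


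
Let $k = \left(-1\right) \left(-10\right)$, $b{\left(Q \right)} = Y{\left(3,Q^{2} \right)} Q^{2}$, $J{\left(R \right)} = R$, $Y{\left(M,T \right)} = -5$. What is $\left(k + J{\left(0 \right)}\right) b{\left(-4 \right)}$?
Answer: $-800$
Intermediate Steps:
$b{\left(Q \right)} = - 5 Q^{2}$
$k = 10$
$\left(k + J{\left(0 \right)}\right) b{\left(-4 \right)} = \left(10 + 0\right) \left(- 5 \left(-4\right)^{2}\right) = 10 \left(\left(-5\right) 16\right) = 10 \left(-80\right) = -800$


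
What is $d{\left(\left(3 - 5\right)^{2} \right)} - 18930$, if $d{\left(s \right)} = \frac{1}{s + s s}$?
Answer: $- \frac{378599}{20} \approx -18930.0$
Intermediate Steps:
$d{\left(s \right)} = \frac{1}{s + s^{2}}$
$d{\left(\left(3 - 5\right)^{2} \right)} - 18930 = \frac{1}{\left(3 - 5\right)^{2} \left(1 + \left(3 - 5\right)^{2}\right)} - 18930 = \frac{1}{\left(-2\right)^{2} \left(1 + \left(-2\right)^{2}\right)} - 18930 = \frac{1}{4 \left(1 + 4\right)} - 18930 = \frac{1}{4 \cdot 5} - 18930 = \frac{1}{4} \cdot \frac{1}{5} - 18930 = \frac{1}{20} - 18930 = - \frac{378599}{20}$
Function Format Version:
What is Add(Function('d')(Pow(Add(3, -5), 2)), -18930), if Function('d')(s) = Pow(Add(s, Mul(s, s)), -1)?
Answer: Rational(-378599, 20) ≈ -18930.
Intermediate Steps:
Function('d')(s) = Pow(Add(s, Pow(s, 2)), -1)
Add(Function('d')(Pow(Add(3, -5), 2)), -18930) = Add(Mul(Pow(Pow(Add(3, -5), 2), -1), Pow(Add(1, Pow(Add(3, -5), 2)), -1)), -18930) = Add(Mul(Pow(Pow(-2, 2), -1), Pow(Add(1, Pow(-2, 2)), -1)), -18930) = Add(Mul(Pow(4, -1), Pow(Add(1, 4), -1)), -18930) = Add(Mul(Rational(1, 4), Pow(5, -1)), -18930) = Add(Mul(Rational(1, 4), Rational(1, 5)), -18930) = Add(Rational(1, 20), -18930) = Rational(-378599, 20)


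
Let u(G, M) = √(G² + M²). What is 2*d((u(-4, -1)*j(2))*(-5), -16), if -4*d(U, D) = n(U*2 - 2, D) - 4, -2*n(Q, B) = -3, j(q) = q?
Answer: 5/4 ≈ 1.2500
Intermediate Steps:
n(Q, B) = 3/2 (n(Q, B) = -½*(-3) = 3/2)
d(U, D) = 5/8 (d(U, D) = -(3/2 - 4)/4 = -¼*(-5/2) = 5/8)
2*d((u(-4, -1)*j(2))*(-5), -16) = 2*(5/8) = 5/4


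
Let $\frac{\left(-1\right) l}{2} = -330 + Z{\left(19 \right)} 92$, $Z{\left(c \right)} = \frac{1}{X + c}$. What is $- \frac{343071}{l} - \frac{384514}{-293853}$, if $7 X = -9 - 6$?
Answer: $- \frac{5933208763073}{11253394488} \approx -527.24$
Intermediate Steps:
$X = - \frac{15}{7}$ ($X = \frac{-9 - 6}{7} = \frac{1}{7} \left(-15\right) = - \frac{15}{7} \approx -2.1429$)
$Z{\left(c \right)} = \frac{1}{- \frac{15}{7} + c}$
$l = \frac{38296}{59}$ ($l = - 2 \left(-330 + \frac{7}{-15 + 7 \cdot 19} \cdot 92\right) = - 2 \left(-330 + \frac{7}{-15 + 133} \cdot 92\right) = - 2 \left(-330 + \frac{7}{118} \cdot 92\right) = - 2 \left(-330 + \frac{322}{59}\right) = \left(-2\right) \left(- \frac{19148}{59}\right) = \frac{38296}{59} \approx 649.08$)
$- \frac{343071}{l} - \frac{384514}{-293853} = - \frac{343071}{\frac{38296}{59}} - \frac{384514}{-293853} = \left(-343071\right) \frac{59}{38296} - - \frac{384514}{293853} = - \frac{20241189}{38296} + \frac{384514}{293853} = - \frac{5933208763073}{11253394488}$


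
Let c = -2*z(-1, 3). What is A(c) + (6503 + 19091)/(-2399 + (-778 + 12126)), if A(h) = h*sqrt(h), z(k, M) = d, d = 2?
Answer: 25594/8949 - 8*I ≈ 2.86 - 8.0*I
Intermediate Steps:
z(k, M) = 2
c = -4 (c = -2*2 = -4)
A(h) = h**(3/2)
A(c) + (6503 + 19091)/(-2399 + (-778 + 12126)) = (-4)**(3/2) + (6503 + 19091)/(-2399 + (-778 + 12126)) = -8*I + 25594/(-2399 + 11348) = -8*I + 25594/8949 = 25594/8949 - 8*I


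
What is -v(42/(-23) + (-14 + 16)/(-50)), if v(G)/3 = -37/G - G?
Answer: -1085226/16675 ≈ -65.081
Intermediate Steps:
v(G) = -111/G - 3*G (v(G) = 3*(-37/G - G) = 3*(-G - 37/G) = -111/G - 3*G)
-v(42/(-23) + (-14 + 16)/(-50)) = -(-111/(42/(-23) + (-14 + 16)/(-50)) - 3*(42/(-23) + (-14 + 16)/(-50))) = -(-111/(42*(-1/23) + 2*(-1/50)) - 3*(42*(-1/23) + 2*(-1/50))) = -(-111/(-42/23 - 1/25) - 3*(-42/23 - 1/25)) = -(-111/(-1073/575) - 3*(-1073/575)) = -(-111*(-575/1073) + 3219/575) = -(1725/29 + 3219/575) = -1*1085226/16675 = -1085226/16675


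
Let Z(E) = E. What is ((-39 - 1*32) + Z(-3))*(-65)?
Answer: 4810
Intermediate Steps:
((-39 - 1*32) + Z(-3))*(-65) = ((-39 - 1*32) - 3)*(-65) = ((-39 - 32) - 3)*(-65) = (-71 - 3)*(-65) = -74*(-65) = 4810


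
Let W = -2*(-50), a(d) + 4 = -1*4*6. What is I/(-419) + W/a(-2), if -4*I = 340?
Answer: -9880/2933 ≈ -3.3686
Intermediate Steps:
I = -85 (I = -¼*340 = -85)
a(d) = -28 (a(d) = -4 - 1*4*6 = -4 - 4*6 = -4 - 24 = -28)
W = 100
I/(-419) + W/a(-2) = -85/(-419) + 100/(-28) = -85*(-1/419) + 100*(-1/28) = 85/419 - 25/7 = -9880/2933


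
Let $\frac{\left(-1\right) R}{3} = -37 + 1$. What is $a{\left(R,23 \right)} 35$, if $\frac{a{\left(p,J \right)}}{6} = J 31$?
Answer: $149730$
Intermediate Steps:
$R = 108$ ($R = - 3 \left(-37 + 1\right) = \left(-3\right) \left(-36\right) = 108$)
$a{\left(p,J \right)} = 186 J$ ($a{\left(p,J \right)} = 6 J 31 = 6 \cdot 31 J = 186 J$)
$a{\left(R,23 \right)} 35 = 186 \cdot 23 \cdot 35 = 4278 \cdot 35 = 149730$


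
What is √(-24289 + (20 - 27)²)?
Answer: 4*I*√1515 ≈ 155.69*I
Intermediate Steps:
√(-24289 + (20 - 27)²) = √(-24289 + (-7)²) = √(-24289 + 49) = √(-24240) = 4*I*√1515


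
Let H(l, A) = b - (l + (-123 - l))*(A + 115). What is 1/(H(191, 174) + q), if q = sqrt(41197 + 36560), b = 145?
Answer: 35692/1273841107 - sqrt(77757)/1273841107 ≈ 2.7800e-5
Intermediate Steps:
H(l, A) = 14290 + 123*A (H(l, A) = 145 - (l + (-123 - l))*(A + 115) = 145 - (-123)*(115 + A) = 145 - (-14145 - 123*A) = 145 + (14145 + 123*A) = 14290 + 123*A)
q = sqrt(77757) ≈ 278.85
1/(H(191, 174) + q) = 1/((14290 + 123*174) + sqrt(77757)) = 1/((14290 + 21402) + sqrt(77757)) = 1/(35692 + sqrt(77757))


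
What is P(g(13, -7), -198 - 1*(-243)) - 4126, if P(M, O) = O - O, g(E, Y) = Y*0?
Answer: -4126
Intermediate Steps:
g(E, Y) = 0
P(M, O) = 0
P(g(13, -7), -198 - 1*(-243)) - 4126 = 0 - 4126 = -4126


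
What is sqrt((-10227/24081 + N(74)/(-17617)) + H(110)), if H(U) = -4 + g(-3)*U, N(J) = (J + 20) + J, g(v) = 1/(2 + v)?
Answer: I*sqrt(2288370699553280885)/141411659 ≈ 10.697*I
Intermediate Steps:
N(J) = 20 + 2*J (N(J) = (20 + J) + J = 20 + 2*J)
H(U) = -4 - U (H(U) = -4 + U/(2 - 3) = -4 + U/(-1) = -4 - U)
sqrt((-10227/24081 + N(74)/(-17617)) + H(110)) = sqrt((-10227/24081 + (20 + 2*74)/(-17617)) + (-4 - 1*110)) = sqrt((-10227*1/24081 + (20 + 148)*(-1/17617)) + (-4 - 110)) = sqrt((-3409/8027 + 168*(-1/17617)) - 114) = sqrt((-3409/8027 - 168/17617) - 114) = sqrt(-61404889/141411659 - 114) = sqrt(-16182334015/141411659) = I*sqrt(2288370699553280885)/141411659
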